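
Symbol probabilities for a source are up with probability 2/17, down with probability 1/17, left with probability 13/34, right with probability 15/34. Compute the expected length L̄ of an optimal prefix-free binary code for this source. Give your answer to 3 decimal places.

Repeatedly combine the two least-probable nodes; the expected code length is the sum of the merged weights.
merge 1/17 + 2/17 → 3/17
merge 3/17 + 13/34 → 19/34
merge 15/34 + 19/34 → 1
L = 3/17 + 19/34 + 1 = 59/34 ≈ 1.735 bits/symbol.

1.735 bits/symbol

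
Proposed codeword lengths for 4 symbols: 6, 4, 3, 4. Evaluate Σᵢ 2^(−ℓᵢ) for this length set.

With common denominator 2^6 = 64: Σ 2^(−ℓᵢ) = 1/64 + 4/64 + 8/64 + 4/64 = 17/64 = 0.265625.

0.265625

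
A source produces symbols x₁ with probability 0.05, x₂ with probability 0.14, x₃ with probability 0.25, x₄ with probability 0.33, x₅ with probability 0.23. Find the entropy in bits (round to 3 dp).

2.129 bits

H = −Σ pᵢ log₂ pᵢ.
−0.05·log₂(0.05) = 0.2161
−0.14·log₂(0.14) = 0.3971
−0.25·log₂(0.25) = 0.5000
−0.33·log₂(0.33) = 0.5278
−0.23·log₂(0.23) = 0.4877
Sum ≈ 2.1287 → 2.129 bits.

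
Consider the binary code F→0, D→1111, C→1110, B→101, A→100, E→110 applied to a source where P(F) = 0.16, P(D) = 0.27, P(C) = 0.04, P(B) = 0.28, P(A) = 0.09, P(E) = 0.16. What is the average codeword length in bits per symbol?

L̄ = Σ pᵢ·ℓᵢ = 0.16·1 + 0.27·4 + 0.04·4 + 0.28·3 + 0.09·3 + 0.16·3 = 2.99 bits/symbol.

2.99 bits/symbol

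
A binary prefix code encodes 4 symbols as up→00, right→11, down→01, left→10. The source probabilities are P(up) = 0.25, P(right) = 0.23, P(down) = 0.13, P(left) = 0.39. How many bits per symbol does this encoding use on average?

2 bits/symbol

L̄ = Σ pᵢ·ℓᵢ = 0.25·2 + 0.23·2 + 0.13·2 + 0.39·2 = 2 bits/symbol.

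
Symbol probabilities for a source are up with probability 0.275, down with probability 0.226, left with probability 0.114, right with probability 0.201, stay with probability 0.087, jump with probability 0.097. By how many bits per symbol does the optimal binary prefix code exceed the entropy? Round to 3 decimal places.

0.030 bits

Entropy H = −Σ p log₂ p ≈ 2.4525 bits.
Huffman merges: 87/1000+97/1000→23/125; 57/500+23/125→149/500; 201/1000+113/500→427/1000; 11/40+149/500→573/1000; 427/1000+573/1000→1. L = 1241/500 ≈ 2.4820.
L − H = 2.4820 − 2.4525 = 0.030 bits.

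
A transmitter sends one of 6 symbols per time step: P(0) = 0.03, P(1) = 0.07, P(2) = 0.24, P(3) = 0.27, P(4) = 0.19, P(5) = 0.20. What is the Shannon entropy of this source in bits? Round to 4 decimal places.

H = −Σ pᵢ log₂ pᵢ.
−0.03·log₂(0.03) = 0.1518
−0.07·log₂(0.07) = 0.2686
−0.24·log₂(0.24) = 0.4941
−0.27·log₂(0.27) = 0.5100
−0.19·log₂(0.19) = 0.4552
−0.20·log₂(0.20) = 0.4644
Sum ≈ 2.3441 → 2.3441 bits.

2.3441 bits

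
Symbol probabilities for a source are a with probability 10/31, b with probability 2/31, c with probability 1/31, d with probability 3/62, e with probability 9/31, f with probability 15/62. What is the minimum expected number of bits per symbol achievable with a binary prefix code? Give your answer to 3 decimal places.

2.226 bits/symbol

Repeatedly combine the two least-probable nodes; the expected code length is the sum of the merged weights.
merge 1/31 + 3/62 → 5/62
merge 2/31 + 5/62 → 9/62
merge 9/62 + 15/62 → 12/31
merge 9/31 + 10/31 → 19/31
merge 12/31 + 19/31 → 1
L = 5/62 + 9/62 + 12/31 + 19/31 + 1 = 69/31 ≈ 2.226 bits/symbol.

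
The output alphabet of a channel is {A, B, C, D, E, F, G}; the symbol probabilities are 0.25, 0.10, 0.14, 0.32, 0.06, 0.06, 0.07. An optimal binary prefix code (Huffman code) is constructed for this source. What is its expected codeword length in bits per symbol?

Repeatedly combine the two least-probable nodes; the expected code length is the sum of the merged weights.
merge 3/50 + 3/50 → 3/25
merge 7/100 + 1/10 → 17/100
merge 3/25 + 7/50 → 13/50
merge 17/100 + 1/4 → 21/50
merge 13/50 + 8/25 → 29/50
merge 21/50 + 29/50 → 1
L = 3/25 + 17/100 + 13/50 + 21/50 + 29/50 + 1 = 51/20 = 2.55 bits/symbol.

2.55 bits/symbol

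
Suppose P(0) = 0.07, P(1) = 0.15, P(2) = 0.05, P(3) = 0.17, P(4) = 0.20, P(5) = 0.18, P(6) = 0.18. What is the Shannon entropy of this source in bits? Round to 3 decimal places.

2.685 bits

H = −Σ pᵢ log₂ pᵢ.
−0.07·log₂(0.07) = 0.2686
−0.15·log₂(0.15) = 0.4105
−0.05·log₂(0.05) = 0.2161
−0.17·log₂(0.17) = 0.4346
−0.20·log₂(0.20) = 0.4644
−0.18·log₂(0.18) = 0.4453
−0.18·log₂(0.18) = 0.4453
Sum ≈ 2.6848 → 2.685 bits.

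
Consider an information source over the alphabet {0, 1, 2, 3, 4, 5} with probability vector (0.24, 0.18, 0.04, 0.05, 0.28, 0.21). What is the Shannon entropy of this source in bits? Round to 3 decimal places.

H = −Σ pᵢ log₂ pᵢ.
−0.24·log₂(0.24) = 0.4941
−0.18·log₂(0.18) = 0.4453
−0.04·log₂(0.04) = 0.1858
−0.05·log₂(0.05) = 0.2161
−0.28·log₂(0.28) = 0.5142
−0.21·log₂(0.21) = 0.4728
Sum ≈ 2.3283 → 2.328 bits.

2.328 bits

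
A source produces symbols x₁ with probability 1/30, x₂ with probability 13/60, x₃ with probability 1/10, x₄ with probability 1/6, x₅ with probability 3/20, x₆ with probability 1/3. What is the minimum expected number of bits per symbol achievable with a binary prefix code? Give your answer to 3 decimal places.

Repeatedly combine the two least-probable nodes; the expected code length is the sum of the merged weights.
merge 1/30 + 1/10 → 2/15
merge 2/15 + 3/20 → 17/60
merge 1/6 + 13/60 → 23/60
merge 17/60 + 1/3 → 37/60
merge 23/60 + 37/60 → 1
L = 2/15 + 17/60 + 23/60 + 37/60 + 1 = 29/12 ≈ 2.417 bits/symbol.

2.417 bits/symbol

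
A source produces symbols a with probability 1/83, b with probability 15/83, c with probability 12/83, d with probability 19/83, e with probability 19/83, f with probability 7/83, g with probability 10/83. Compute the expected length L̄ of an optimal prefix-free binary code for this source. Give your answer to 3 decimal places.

2.639 bits/symbol

Repeatedly combine the two least-probable nodes; the expected code length is the sum of the merged weights.
merge 1/83 + 7/83 → 8/83
merge 8/83 + 10/83 → 18/83
merge 12/83 + 15/83 → 27/83
merge 18/83 + 19/83 → 37/83
merge 19/83 + 27/83 → 46/83
merge 37/83 + 46/83 → 1
L = 8/83 + 18/83 + 27/83 + 37/83 + 46/83 + 1 = 219/83 ≈ 2.639 bits/symbol.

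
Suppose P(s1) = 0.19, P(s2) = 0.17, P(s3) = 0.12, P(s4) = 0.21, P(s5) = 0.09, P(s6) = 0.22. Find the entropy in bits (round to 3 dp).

2.523 bits

H = −Σ pᵢ log₂ pᵢ.
−0.19·log₂(0.19) = 0.4552
−0.17·log₂(0.17) = 0.4346
−0.12·log₂(0.12) = 0.3671
−0.21·log₂(0.21) = 0.4728
−0.09·log₂(0.09) = 0.3127
−0.22·log₂(0.22) = 0.4806
Sum ≈ 2.5229 → 2.523 bits.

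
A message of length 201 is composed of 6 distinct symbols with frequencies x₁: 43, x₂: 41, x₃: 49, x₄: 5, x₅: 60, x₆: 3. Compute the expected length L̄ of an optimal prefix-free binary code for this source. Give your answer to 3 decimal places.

2.284 bits/symbol

Probabilities are the counts divided by 201.
Repeatedly combine the two least-probable nodes; the expected code length is the sum of the merged weights.
merge 1/67 + 5/201 → 8/201
merge 8/201 + 41/201 → 49/201
merge 43/201 + 49/201 → 92/201
merge 49/201 + 20/67 → 109/201
merge 92/201 + 109/201 → 1
L = 8/201 + 49/201 + 92/201 + 109/201 + 1 = 153/67 ≈ 2.284 bits/symbol.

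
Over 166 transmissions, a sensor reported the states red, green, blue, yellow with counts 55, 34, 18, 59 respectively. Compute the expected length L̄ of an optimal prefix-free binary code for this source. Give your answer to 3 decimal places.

1.958 bits/symbol

Probabilities are the counts divided by 166.
Repeatedly combine the two least-probable nodes; the expected code length is the sum of the merged weights.
merge 9/83 + 17/83 → 26/83
merge 26/83 + 55/166 → 107/166
merge 59/166 + 107/166 → 1
L = 26/83 + 107/166 + 1 = 325/166 ≈ 1.958 bits/symbol.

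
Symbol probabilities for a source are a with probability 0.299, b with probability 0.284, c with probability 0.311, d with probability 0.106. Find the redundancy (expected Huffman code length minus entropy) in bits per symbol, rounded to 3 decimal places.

Entropy H = −Σ p log₂ p ≈ 1.9038 bits.
Huffman merges: 53/500+71/250→39/100; 299/1000+311/1000→61/100; 39/100+61/100→1. L = 2 ≈ 2.0000.
L − H = 2.0000 − 1.9038 = 0.096 bits.

0.096 bits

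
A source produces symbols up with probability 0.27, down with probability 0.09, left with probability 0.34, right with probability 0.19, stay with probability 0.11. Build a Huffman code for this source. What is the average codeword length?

Repeatedly combine the two least-probable nodes; the expected code length is the sum of the merged weights.
merge 9/100 + 11/100 → 1/5
merge 19/100 + 1/5 → 39/100
merge 27/100 + 17/50 → 61/100
merge 39/100 + 61/100 → 1
L = 1/5 + 39/100 + 61/100 + 1 = 11/5 = 2.2 bits/symbol.

2.2 bits/symbol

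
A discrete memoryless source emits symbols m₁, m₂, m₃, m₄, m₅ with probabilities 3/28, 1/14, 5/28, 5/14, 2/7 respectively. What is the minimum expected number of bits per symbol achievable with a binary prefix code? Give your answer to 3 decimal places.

Repeatedly combine the two least-probable nodes; the expected code length is the sum of the merged weights.
merge 1/14 + 3/28 → 5/28
merge 5/28 + 5/28 → 5/14
merge 2/7 + 5/14 → 9/14
merge 5/14 + 9/14 → 1
L = 5/28 + 5/14 + 9/14 + 1 = 61/28 ≈ 2.179 bits/symbol.

2.179 bits/symbol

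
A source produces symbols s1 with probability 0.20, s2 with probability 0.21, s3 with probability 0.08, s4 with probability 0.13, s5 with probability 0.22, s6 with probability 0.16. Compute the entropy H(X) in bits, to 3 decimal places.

2.515 bits

H = −Σ pᵢ log₂ pᵢ.
−0.20·log₂(0.20) = 0.4644
−0.21·log₂(0.21) = 0.4728
−0.08·log₂(0.08) = 0.2915
−0.13·log₂(0.13) = 0.3826
−0.22·log₂(0.22) = 0.4806
−0.16·log₂(0.16) = 0.4230
Sum ≈ 2.5150 → 2.515 bits.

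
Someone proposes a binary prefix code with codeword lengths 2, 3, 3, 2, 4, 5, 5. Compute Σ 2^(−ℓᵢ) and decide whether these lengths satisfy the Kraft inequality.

With common denominator 2^5 = 32: Σ 2^(−ℓᵢ) = 8/32 + 4/32 + 4/32 + 8/32 + 2/32 + 1/32 + 1/32 = 28/32 = 0.875.
Kraft's inequality requires Σ ≤ 1; here Σ = 0.875 ≤ 1, so such a prefix code exists.

0.875; yes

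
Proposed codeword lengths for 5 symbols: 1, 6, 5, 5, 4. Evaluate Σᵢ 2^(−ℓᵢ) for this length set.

0.640625

With common denominator 2^6 = 64: Σ 2^(−ℓᵢ) = 32/64 + 1/64 + 2/64 + 2/64 + 4/64 = 41/64 = 0.640625.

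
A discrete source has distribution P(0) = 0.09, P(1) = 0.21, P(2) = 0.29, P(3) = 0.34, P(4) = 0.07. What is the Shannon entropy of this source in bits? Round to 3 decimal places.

H = −Σ pᵢ log₂ pᵢ.
−0.09·log₂(0.09) = 0.3127
−0.21·log₂(0.21) = 0.4728
−0.29·log₂(0.29) = 0.5179
−0.34·log₂(0.34) = 0.5292
−0.07·log₂(0.07) = 0.2686
Sum ≈ 2.1011 → 2.101 bits.

2.101 bits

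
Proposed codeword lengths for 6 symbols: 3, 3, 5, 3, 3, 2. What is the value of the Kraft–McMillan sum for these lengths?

With common denominator 2^5 = 32: Σ 2^(−ℓᵢ) = 4/32 + 4/32 + 1/32 + 4/32 + 4/32 + 8/32 = 25/32 = 0.78125.

0.78125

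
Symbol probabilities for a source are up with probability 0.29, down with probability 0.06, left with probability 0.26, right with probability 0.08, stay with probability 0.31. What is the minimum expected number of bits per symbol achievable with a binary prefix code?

2.14 bits/symbol

Repeatedly combine the two least-probable nodes; the expected code length is the sum of the merged weights.
merge 3/50 + 2/25 → 7/50
merge 7/50 + 13/50 → 2/5
merge 29/100 + 31/100 → 3/5
merge 2/5 + 3/5 → 1
L = 7/50 + 2/5 + 3/5 + 1 = 107/50 = 2.14 bits/symbol.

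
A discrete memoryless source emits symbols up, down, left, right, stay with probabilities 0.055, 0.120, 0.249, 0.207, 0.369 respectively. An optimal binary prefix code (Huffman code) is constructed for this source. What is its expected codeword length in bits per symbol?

2.175 bits/symbol

Repeatedly combine the two least-probable nodes; the expected code length is the sum of the merged weights.
merge 11/200 + 3/25 → 7/40
merge 7/40 + 207/1000 → 191/500
merge 249/1000 + 369/1000 → 309/500
merge 191/500 + 309/500 → 1
L = 7/40 + 191/500 + 309/500 + 1 = 87/40 = 2.175 bits/symbol.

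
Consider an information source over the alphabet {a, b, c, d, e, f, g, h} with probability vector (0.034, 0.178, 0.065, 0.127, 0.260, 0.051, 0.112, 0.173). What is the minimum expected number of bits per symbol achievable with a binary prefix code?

2.797 bits/symbol

Repeatedly combine the two least-probable nodes; the expected code length is the sum of the merged weights.
merge 17/500 + 51/1000 → 17/200
merge 13/200 + 17/200 → 3/20
merge 14/125 + 127/1000 → 239/1000
merge 3/20 + 173/1000 → 323/1000
merge 89/500 + 239/1000 → 417/1000
merge 13/50 + 323/1000 → 583/1000
merge 417/1000 + 583/1000 → 1
L = 17/200 + 3/20 + 239/1000 + 323/1000 + 417/1000 + 583/1000 + 1 = 2797/1000 = 2.797 bits/symbol.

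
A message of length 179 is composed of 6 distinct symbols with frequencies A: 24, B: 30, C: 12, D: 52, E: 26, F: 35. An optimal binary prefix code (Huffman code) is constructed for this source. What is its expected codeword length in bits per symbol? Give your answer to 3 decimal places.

Probabilities are the counts divided by 179.
Repeatedly combine the two least-probable nodes; the expected code length is the sum of the merged weights.
merge 12/179 + 24/179 → 36/179
merge 26/179 + 30/179 → 56/179
merge 35/179 + 36/179 → 71/179
merge 52/179 + 56/179 → 108/179
merge 71/179 + 108/179 → 1
L = 36/179 + 56/179 + 71/179 + 108/179 + 1 = 450/179 ≈ 2.514 bits/symbol.

2.514 bits/symbol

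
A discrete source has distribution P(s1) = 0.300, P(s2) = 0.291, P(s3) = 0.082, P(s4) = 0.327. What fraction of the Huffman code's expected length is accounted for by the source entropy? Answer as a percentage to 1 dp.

93.1%

Entropy H = −Σ p log₂ p ≈ 1.8625 bits.
Huffman merges: 41/500+291/1000→373/1000; 3/10+327/1000→627/1000; 373/1000+627/1000→1. L = 2 ≈ 2.0000.
Efficiency = H/L = 1.8625/2.0000 = 93.1%.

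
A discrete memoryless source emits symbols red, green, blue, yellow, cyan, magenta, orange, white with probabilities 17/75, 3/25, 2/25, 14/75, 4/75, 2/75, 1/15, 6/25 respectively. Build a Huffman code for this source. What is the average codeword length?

Repeatedly combine the two least-probable nodes; the expected code length is the sum of the merged weights.
merge 2/75 + 4/75 → 2/25
merge 1/15 + 2/25 → 11/75
merge 2/25 + 3/25 → 1/5
merge 11/75 + 14/75 → 1/3
merge 1/5 + 17/75 → 32/75
merge 6/25 + 1/3 → 43/75
merge 32/75 + 43/75 → 1
L = 2/25 + 11/75 + 1/5 + 1/3 + 32/75 + 43/75 + 1 = 69/25 = 2.76 bits/symbol.

2.76 bits/symbol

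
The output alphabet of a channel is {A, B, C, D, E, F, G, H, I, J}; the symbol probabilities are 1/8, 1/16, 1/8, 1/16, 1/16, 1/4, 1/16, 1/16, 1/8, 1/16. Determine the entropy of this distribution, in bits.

Each probability is a power of 1/2, so log₂(1/p) is an integer.
H = Σ p·log₂(1/p) = 1/8·3 + 1/16·4 + 1/8·3 + 1/16·4 + 1/16·4 + 1/4·2 + 1/16·4 + 1/16·4 + 1/8·3 + 1/16·4 = 3.125 bits.

3.125 bits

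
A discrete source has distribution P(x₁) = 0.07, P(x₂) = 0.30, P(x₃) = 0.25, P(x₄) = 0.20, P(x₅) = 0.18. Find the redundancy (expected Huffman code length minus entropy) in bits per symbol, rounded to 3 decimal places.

Entropy H = −Σ p log₂ p ≈ 2.1993 bits.
Huffman merges: 7/100+9/50→1/4; 1/5+1/4→9/20; 1/4+3/10→11/20; 9/20+11/20→1. L = 9/4 ≈ 2.2500.
L − H = 2.2500 − 2.1993 = 0.051 bits.

0.051 bits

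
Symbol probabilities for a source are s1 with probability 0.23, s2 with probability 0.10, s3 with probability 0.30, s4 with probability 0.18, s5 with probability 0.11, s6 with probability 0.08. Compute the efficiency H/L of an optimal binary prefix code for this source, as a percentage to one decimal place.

98.3%

Entropy H = −Σ p log₂ p ≈ 2.4281 bits.
Huffman merges: 2/25+1/10→9/50; 11/100+9/50→29/100; 9/50+23/100→41/100; 29/100+3/10→59/100; 41/100+59/100→1. L = 247/100 ≈ 2.4700.
Efficiency = H/L = 2.4281/2.4700 = 98.3%.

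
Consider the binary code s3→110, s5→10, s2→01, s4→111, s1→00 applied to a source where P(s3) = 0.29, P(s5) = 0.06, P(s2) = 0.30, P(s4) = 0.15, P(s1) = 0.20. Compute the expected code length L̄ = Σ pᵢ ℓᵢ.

L̄ = Σ pᵢ·ℓᵢ = 0.29·3 + 0.06·2 + 0.30·2 + 0.15·3 + 0.20·2 = 2.44 bits/symbol.

2.44 bits/symbol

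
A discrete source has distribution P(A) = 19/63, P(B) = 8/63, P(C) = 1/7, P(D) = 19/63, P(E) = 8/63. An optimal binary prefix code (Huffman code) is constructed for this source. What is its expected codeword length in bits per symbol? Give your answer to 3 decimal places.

Repeatedly combine the two least-probable nodes; the expected code length is the sum of the merged weights.
merge 8/63 + 8/63 → 16/63
merge 1/7 + 16/63 → 25/63
merge 19/63 + 19/63 → 38/63
merge 25/63 + 38/63 → 1
L = 16/63 + 25/63 + 38/63 + 1 = 142/63 ≈ 2.254 bits/symbol.

2.254 bits/symbol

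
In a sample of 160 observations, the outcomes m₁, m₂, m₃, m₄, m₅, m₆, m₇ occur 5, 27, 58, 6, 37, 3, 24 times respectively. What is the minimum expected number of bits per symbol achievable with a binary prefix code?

2.375 bits/symbol

Probabilities are the counts divided by 160.
Repeatedly combine the two least-probable nodes; the expected code length is the sum of the merged weights.
merge 3/160 + 1/32 → 1/20
merge 3/80 + 1/20 → 7/80
merge 7/80 + 3/20 → 19/80
merge 27/160 + 37/160 → 2/5
merge 19/80 + 29/80 → 3/5
merge 2/5 + 3/5 → 1
L = 1/20 + 7/80 + 19/80 + 2/5 + 3/5 + 1 = 19/8 = 2.375 bits/symbol.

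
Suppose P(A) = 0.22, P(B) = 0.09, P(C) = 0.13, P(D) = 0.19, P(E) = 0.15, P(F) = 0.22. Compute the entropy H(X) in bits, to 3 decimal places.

2.522 bits

H = −Σ pᵢ log₂ pᵢ.
−0.22·log₂(0.22) = 0.4806
−0.09·log₂(0.09) = 0.3127
−0.13·log₂(0.13) = 0.3826
−0.19·log₂(0.19) = 0.4552
−0.15·log₂(0.15) = 0.4105
−0.22·log₂(0.22) = 0.4806
Sum ≈ 2.5222 → 2.522 bits.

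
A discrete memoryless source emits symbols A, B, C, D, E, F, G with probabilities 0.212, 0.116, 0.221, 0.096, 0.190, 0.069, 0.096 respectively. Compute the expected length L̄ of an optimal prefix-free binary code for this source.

Repeatedly combine the two least-probable nodes; the expected code length is the sum of the merged weights.
merge 69/1000 + 12/125 → 33/200
merge 12/125 + 29/250 → 53/250
merge 33/200 + 19/100 → 71/200
merge 53/250 + 53/250 → 53/125
merge 221/1000 + 71/200 → 72/125
merge 53/125 + 72/125 → 1
L = 33/200 + 53/250 + 71/200 + 53/125 + 72/125 + 1 = 683/250 = 2.732 bits/symbol.

2.732 bits/symbol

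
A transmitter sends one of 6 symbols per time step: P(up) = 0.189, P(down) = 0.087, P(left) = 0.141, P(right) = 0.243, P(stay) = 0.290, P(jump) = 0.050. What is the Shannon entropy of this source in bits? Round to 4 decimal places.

H = −Σ pᵢ log₂ pᵢ.
−0.189·log₂(0.189) = 0.4543
−0.087·log₂(0.087) = 0.3065
−0.141·log₂(0.141) = 0.3985
−0.243·log₂(0.243) = 0.4960
−0.290·log₂(0.290) = 0.5179
−0.050·log₂(0.050) = 0.2161
Sum ≈ 2.3892 → 2.3892 bits.

2.3892 bits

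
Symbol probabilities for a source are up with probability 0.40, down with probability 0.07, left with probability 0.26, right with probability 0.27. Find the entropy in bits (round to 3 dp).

H = −Σ pᵢ log₂ pᵢ.
−0.40·log₂(0.40) = 0.5288
−0.07·log₂(0.07) = 0.2686
−0.26·log₂(0.26) = 0.5053
−0.27·log₂(0.27) = 0.5100
Sum ≈ 1.8126 → 1.813 bits.

1.813 bits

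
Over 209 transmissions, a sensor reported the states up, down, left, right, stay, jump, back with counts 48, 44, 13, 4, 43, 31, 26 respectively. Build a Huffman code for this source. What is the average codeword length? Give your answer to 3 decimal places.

Probabilities are the counts divided by 209.
Repeatedly combine the two least-probable nodes; the expected code length is the sum of the merged weights.
merge 4/209 + 13/209 → 17/209
merge 17/209 + 26/209 → 43/209
merge 31/209 + 43/209 → 74/209
merge 43/209 + 4/19 → 87/209
merge 48/209 + 74/209 → 122/209
merge 87/209 + 122/209 → 1
L = 17/209 + 43/209 + 74/209 + 87/209 + 122/209 + 1 = 552/209 ≈ 2.641 bits/symbol.

2.641 bits/symbol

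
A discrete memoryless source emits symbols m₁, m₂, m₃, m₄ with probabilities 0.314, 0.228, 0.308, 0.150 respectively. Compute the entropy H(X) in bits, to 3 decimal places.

1.945 bits

H = −Σ pᵢ log₂ pᵢ.
−0.314·log₂(0.314) = 0.5247
−0.228·log₂(0.228) = 0.4863
−0.308·log₂(0.308) = 0.5233
−0.150·log₂(0.150) = 0.4105
Sum ≈ 1.9449 → 1.945 bits.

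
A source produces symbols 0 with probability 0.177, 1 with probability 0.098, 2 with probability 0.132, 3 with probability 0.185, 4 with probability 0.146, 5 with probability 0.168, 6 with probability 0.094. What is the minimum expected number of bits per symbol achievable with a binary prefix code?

2.815 bits/symbol

Repeatedly combine the two least-probable nodes; the expected code length is the sum of the merged weights.
merge 47/500 + 49/500 → 24/125
merge 33/250 + 73/500 → 139/500
merge 21/125 + 177/1000 → 69/200
merge 37/200 + 24/125 → 377/1000
merge 139/500 + 69/200 → 623/1000
merge 377/1000 + 623/1000 → 1
L = 24/125 + 139/500 + 69/200 + 377/1000 + 623/1000 + 1 = 563/200 = 2.815 bits/symbol.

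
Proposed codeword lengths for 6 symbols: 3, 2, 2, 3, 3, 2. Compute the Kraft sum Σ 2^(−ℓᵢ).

With common denominator 2^3 = 8: Σ 2^(−ℓᵢ) = 1/8 + 2/8 + 2/8 + 1/8 + 1/8 + 2/8 = 9/8 = 1.125.

1.125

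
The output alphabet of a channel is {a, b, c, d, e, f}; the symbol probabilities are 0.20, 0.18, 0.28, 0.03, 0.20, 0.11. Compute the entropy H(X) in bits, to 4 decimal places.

H = −Σ pᵢ log₂ pᵢ.
−0.20·log₂(0.20) = 0.4644
−0.18·log₂(0.18) = 0.4453
−0.28·log₂(0.28) = 0.5142
−0.03·log₂(0.03) = 0.1518
−0.20·log₂(0.20) = 0.4644
−0.11·log₂(0.11) = 0.3503
Sum ≈ 2.3904 → 2.3904 bits.

2.3904 bits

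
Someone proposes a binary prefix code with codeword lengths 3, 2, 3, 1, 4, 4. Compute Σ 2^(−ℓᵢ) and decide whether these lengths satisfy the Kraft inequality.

With common denominator 2^4 = 16: Σ 2^(−ℓᵢ) = 2/16 + 4/16 + 2/16 + 8/16 + 1/16 + 1/16 = 18/16 = 1.125.
Kraft's inequality requires Σ ≤ 1; here Σ = 1.125 > 1, so no such prefix code exists.

1.125; no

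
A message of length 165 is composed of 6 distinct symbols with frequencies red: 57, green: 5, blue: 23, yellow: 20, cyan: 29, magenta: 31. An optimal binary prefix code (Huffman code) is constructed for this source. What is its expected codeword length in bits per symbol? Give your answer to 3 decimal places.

2.442 bits/symbol

Probabilities are the counts divided by 165.
Repeatedly combine the two least-probable nodes; the expected code length is the sum of the merged weights.
merge 1/33 + 4/33 → 5/33
merge 23/165 + 5/33 → 16/55
merge 29/165 + 31/165 → 4/11
merge 16/55 + 19/55 → 7/11
merge 4/11 + 7/11 → 1
L = 5/33 + 16/55 + 4/11 + 7/11 + 1 = 403/165 ≈ 2.442 bits/symbol.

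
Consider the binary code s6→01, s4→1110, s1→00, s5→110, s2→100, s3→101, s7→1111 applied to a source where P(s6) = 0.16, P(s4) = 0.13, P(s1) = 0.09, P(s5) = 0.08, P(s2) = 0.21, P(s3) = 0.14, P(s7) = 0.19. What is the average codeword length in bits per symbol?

3.07 bits/symbol

L̄ = Σ pᵢ·ℓᵢ = 0.16·2 + 0.13·4 + 0.09·2 + 0.08·3 + 0.21·3 + 0.14·3 + 0.19·4 = 3.07 bits/symbol.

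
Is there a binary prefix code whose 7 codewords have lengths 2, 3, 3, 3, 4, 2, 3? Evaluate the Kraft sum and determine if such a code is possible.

With common denominator 2^4 = 16: Σ 2^(−ℓᵢ) = 4/16 + 2/16 + 2/16 + 2/16 + 1/16 + 4/16 + 2/16 = 17/16 = 1.0625.
Kraft's inequality requires Σ ≤ 1; here Σ = 1.0625 > 1, so no such prefix code exists.

1.0625; no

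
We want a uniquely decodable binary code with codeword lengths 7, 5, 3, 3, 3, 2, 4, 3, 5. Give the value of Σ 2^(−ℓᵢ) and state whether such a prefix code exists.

With common denominator 2^7 = 128: Σ 2^(−ℓᵢ) = 1/128 + 4/128 + 16/128 + 16/128 + 16/128 + 32/128 + 8/128 + 16/128 + 4/128 = 113/128 = 0.8828125.
Kraft's inequality requires Σ ≤ 1; here Σ = 0.8828125 ≤ 1, so such a prefix code exists.

0.8828125; yes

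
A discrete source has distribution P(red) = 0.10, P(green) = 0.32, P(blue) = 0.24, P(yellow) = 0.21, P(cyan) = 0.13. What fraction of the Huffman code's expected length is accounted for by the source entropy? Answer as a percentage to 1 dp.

Entropy H = −Σ p log₂ p ≈ 2.2078 bits.
Huffman merges: 1/10+13/100→23/100; 21/100+23/100→11/25; 6/25+8/25→14/25; 11/25+14/25→1. L = 223/100 ≈ 2.2300.
Efficiency = H/L = 2.2078/2.2300 = 99.0%.

99.0%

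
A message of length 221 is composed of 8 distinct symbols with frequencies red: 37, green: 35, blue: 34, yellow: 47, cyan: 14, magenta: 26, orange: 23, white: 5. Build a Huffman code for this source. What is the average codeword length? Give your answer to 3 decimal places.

Probabilities are the counts divided by 221.
Repeatedly combine the two least-probable nodes; the expected code length is the sum of the merged weights.
merge 5/221 + 14/221 → 19/221
merge 19/221 + 23/221 → 42/221
merge 2/17 + 2/13 → 60/221
merge 35/221 + 37/221 → 72/221
merge 42/221 + 47/221 → 89/221
merge 60/221 + 72/221 → 132/221
merge 89/221 + 132/221 → 1
L = 19/221 + 42/221 + 60/221 + 72/221 + 89/221 + 132/221 + 1 = 635/221 ≈ 2.873 bits/symbol.

2.873 bits/symbol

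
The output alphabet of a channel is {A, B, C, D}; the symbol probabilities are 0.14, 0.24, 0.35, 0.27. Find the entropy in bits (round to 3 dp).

H = −Σ pᵢ log₂ pᵢ.
−0.14·log₂(0.14) = 0.3971
−0.24·log₂(0.24) = 0.4941
−0.35·log₂(0.35) = 0.5301
−0.27·log₂(0.27) = 0.5100
Sum ≈ 1.9314 → 1.931 bits.

1.931 bits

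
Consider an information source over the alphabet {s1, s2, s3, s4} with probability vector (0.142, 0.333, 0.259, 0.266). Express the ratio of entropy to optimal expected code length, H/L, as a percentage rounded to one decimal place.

97.1%

Entropy H = −Σ p log₂ p ≈ 1.9411 bits.
Huffman merges: 71/500+259/1000→401/1000; 133/500+333/1000→599/1000; 401/1000+599/1000→1. L = 2 ≈ 2.0000.
Efficiency = H/L = 1.9411/2.0000 = 97.1%.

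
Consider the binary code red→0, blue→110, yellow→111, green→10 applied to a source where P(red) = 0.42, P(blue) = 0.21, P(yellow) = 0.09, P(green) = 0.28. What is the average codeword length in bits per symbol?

L̄ = Σ pᵢ·ℓᵢ = 0.42·1 + 0.21·3 + 0.09·3 + 0.28·2 = 1.88 bits/symbol.

1.88 bits/symbol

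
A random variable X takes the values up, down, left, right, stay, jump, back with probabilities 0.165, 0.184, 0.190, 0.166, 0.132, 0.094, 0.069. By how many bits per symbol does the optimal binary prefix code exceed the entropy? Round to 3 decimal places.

Entropy H = −Σ p log₂ p ≈ 2.7360 bits.
Huffman merges: 69/1000+47/500→163/1000; 33/250+163/1000→59/200; 33/200+83/500→331/1000; 23/125+19/100→187/500; 59/200+331/1000→313/500; 187/500+313/500→1. L = 2789/1000 ≈ 2.7890.
L − H = 2.7890 − 2.7360 = 0.053 bits.

0.053 bits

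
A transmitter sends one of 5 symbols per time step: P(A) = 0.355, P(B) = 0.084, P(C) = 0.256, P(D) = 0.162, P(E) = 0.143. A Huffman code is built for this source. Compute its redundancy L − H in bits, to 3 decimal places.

0.067 bits

Entropy H = −Σ p log₂ p ≈ 2.1605 bits.
Huffman merges: 21/250+143/1000→227/1000; 81/500+227/1000→389/1000; 32/125+71/200→611/1000; 389/1000+611/1000→1. L = 2227/1000 ≈ 2.2270.
L − H = 2.2270 − 2.1605 = 0.067 bits.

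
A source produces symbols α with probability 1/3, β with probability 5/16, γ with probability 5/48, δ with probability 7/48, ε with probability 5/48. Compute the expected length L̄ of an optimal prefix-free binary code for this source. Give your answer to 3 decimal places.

2.208 bits/symbol

Repeatedly combine the two least-probable nodes; the expected code length is the sum of the merged weights.
merge 5/48 + 5/48 → 5/24
merge 7/48 + 5/24 → 17/48
merge 5/16 + 1/3 → 31/48
merge 17/48 + 31/48 → 1
L = 5/24 + 17/48 + 31/48 + 1 = 53/24 ≈ 2.208 bits/symbol.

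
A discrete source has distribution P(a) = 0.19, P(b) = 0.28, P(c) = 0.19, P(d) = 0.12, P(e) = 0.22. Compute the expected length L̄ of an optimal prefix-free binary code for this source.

Repeatedly combine the two least-probable nodes; the expected code length is the sum of the merged weights.
merge 3/25 + 19/100 → 31/100
merge 19/100 + 11/50 → 41/100
merge 7/25 + 31/100 → 59/100
merge 41/100 + 59/100 → 1
L = 31/100 + 41/100 + 59/100 + 1 = 231/100 = 2.31 bits/symbol.

2.31 bits/symbol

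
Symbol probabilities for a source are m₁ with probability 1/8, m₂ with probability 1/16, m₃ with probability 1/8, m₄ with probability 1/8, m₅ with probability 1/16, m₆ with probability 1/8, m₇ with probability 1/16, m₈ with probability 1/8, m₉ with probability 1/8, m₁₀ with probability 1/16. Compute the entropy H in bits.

3.25 bits

Each probability is a power of 1/2, so log₂(1/p) is an integer.
H = Σ p·log₂(1/p) = 1/8·3 + 1/16·4 + 1/8·3 + 1/8·3 + 1/16·4 + 1/8·3 + 1/16·4 + 1/8·3 + 1/8·3 + 1/16·4 = 3.25 bits.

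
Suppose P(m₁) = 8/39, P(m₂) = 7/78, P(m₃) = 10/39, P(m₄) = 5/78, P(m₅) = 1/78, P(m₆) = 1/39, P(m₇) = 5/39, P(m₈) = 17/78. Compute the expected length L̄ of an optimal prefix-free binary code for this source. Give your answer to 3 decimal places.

Repeatedly combine the two least-probable nodes; the expected code length is the sum of the merged weights.
merge 1/78 + 1/39 → 1/26
merge 1/26 + 5/78 → 4/39
merge 7/78 + 4/39 → 5/26
merge 5/39 + 5/26 → 25/78
merge 8/39 + 17/78 → 11/26
merge 10/39 + 25/78 → 15/26
merge 11/26 + 15/26 → 1
L = 1/26 + 4/39 + 5/26 + 25/78 + 11/26 + 15/26 + 1 = 69/26 ≈ 2.654 bits/symbol.

2.654 bits/symbol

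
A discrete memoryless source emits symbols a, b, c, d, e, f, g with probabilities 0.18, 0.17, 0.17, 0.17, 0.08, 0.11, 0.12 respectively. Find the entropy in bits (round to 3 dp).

H = −Σ pᵢ log₂ pᵢ.
−0.18·log₂(0.18) = 0.4453
−0.17·log₂(0.17) = 0.4346
−0.17·log₂(0.17) = 0.4346
−0.17·log₂(0.17) = 0.4346
−0.08·log₂(0.08) = 0.2915
−0.11·log₂(0.11) = 0.3503
−0.12·log₂(0.12) = 0.3671
Sum ≈ 2.7579 → 2.758 bits.

2.758 bits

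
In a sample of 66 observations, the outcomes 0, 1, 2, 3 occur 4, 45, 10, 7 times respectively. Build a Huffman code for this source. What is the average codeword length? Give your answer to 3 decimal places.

Probabilities are the counts divided by 66.
Repeatedly combine the two least-probable nodes; the expected code length is the sum of the merged weights.
merge 2/33 + 7/66 → 1/6
merge 5/33 + 1/6 → 7/22
merge 7/22 + 15/22 → 1
L = 1/6 + 7/22 + 1 = 49/33 ≈ 1.485 bits/symbol.

1.485 bits/symbol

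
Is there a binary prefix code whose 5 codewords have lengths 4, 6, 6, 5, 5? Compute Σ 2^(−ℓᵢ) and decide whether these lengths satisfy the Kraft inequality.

With common denominator 2^6 = 64: Σ 2^(−ℓᵢ) = 4/64 + 1/64 + 1/64 + 2/64 + 2/64 = 10/64 = 0.15625.
Kraft's inequality requires Σ ≤ 1; here Σ = 0.15625 ≤ 1, so such a prefix code exists.

0.15625; yes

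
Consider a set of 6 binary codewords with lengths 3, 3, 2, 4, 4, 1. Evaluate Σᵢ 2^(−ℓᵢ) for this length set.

With common denominator 2^4 = 16: Σ 2^(−ℓᵢ) = 2/16 + 2/16 + 4/16 + 1/16 + 1/16 + 8/16 = 18/16 = 1.125.

1.125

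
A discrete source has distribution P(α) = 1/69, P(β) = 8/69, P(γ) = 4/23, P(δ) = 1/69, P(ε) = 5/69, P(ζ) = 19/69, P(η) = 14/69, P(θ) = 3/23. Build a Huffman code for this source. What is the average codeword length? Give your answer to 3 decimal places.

Repeatedly combine the two least-probable nodes; the expected code length is the sum of the merged weights.
merge 1/69 + 1/69 → 2/69
merge 2/69 + 5/69 → 7/69
merge 7/69 + 8/69 → 5/23
merge 3/23 + 4/23 → 7/23
merge 14/69 + 5/23 → 29/69
merge 19/69 + 7/23 → 40/69
merge 29/69 + 40/69 → 1
L = 2/69 + 7/69 + 5/23 + 7/23 + 29/69 + 40/69 + 1 = 61/23 ≈ 2.652 bits/symbol.

2.652 bits/symbol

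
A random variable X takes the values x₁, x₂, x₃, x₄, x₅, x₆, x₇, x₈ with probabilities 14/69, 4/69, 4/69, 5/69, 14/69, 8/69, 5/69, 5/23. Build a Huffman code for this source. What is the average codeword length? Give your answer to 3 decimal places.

Repeatedly combine the two least-probable nodes; the expected code length is the sum of the merged weights.
merge 4/69 + 4/69 → 8/69
merge 5/69 + 5/69 → 10/69
merge 8/69 + 8/69 → 16/69
merge 10/69 + 14/69 → 8/23
merge 14/69 + 5/23 → 29/69
merge 16/69 + 8/23 → 40/69
merge 29/69 + 40/69 → 1
L = 8/69 + 10/69 + 16/69 + 8/23 + 29/69 + 40/69 + 1 = 196/69 ≈ 2.841 bits/symbol.

2.841 bits/symbol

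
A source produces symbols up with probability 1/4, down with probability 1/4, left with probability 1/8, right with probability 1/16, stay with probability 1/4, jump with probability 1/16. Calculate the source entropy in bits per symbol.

Each probability is a power of 1/2, so log₂(1/p) is an integer.
H = Σ p·log₂(1/p) = 1/4·2 + 1/4·2 + 1/8·3 + 1/16·4 + 1/4·2 + 1/16·4 = 2.375 bits.

2.375 bits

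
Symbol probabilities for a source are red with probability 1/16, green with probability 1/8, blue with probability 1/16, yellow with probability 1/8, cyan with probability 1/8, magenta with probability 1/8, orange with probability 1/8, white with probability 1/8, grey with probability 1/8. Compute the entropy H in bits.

Each probability is a power of 1/2, so log₂(1/p) is an integer.
H = Σ p·log₂(1/p) = 1/16·4 + 1/8·3 + 1/16·4 + 1/8·3 + 1/8·3 + 1/8·3 + 1/8·3 + 1/8·3 + 1/8·3 = 3.125 bits.

3.125 bits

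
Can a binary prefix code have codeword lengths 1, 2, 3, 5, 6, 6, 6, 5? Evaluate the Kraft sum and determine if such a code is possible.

With common denominator 2^6 = 64: Σ 2^(−ℓᵢ) = 32/64 + 16/64 + 8/64 + 2/64 + 1/64 + 1/64 + 1/64 + 2/64 = 63/64 = 0.984375.
Kraft's inequality requires Σ ≤ 1; here Σ = 0.984375 ≤ 1, so such a prefix code exists.

0.984375; yes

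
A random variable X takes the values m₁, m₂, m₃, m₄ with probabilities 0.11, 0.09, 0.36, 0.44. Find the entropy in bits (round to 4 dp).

1.7147 bits

H = −Σ pᵢ log₂ pᵢ.
−0.11·log₂(0.11) = 0.3503
−0.09·log₂(0.09) = 0.3127
−0.36·log₂(0.36) = 0.5306
−0.44·log₂(0.44) = 0.5211
Sum ≈ 1.7147 → 1.7147 bits.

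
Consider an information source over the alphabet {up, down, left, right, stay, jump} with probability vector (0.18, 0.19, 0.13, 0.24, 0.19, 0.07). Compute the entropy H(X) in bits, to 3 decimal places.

2.501 bits

H = −Σ pᵢ log₂ pᵢ.
−0.18·log₂(0.18) = 0.4453
−0.19·log₂(0.19) = 0.4552
−0.13·log₂(0.13) = 0.3826
−0.24·log₂(0.24) = 0.4941
−0.19·log₂(0.19) = 0.4552
−0.07·log₂(0.07) = 0.2686
Sum ≈ 2.5011 → 2.501 bits.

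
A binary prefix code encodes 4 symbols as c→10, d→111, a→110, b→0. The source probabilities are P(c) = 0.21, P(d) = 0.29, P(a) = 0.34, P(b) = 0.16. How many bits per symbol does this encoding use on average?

2.47 bits/symbol

L̄ = Σ pᵢ·ℓᵢ = 0.21·2 + 0.29·3 + 0.34·3 + 0.16·1 = 2.47 bits/symbol.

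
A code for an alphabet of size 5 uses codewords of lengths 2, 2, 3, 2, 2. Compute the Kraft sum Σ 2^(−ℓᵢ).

With common denominator 2^3 = 8: Σ 2^(−ℓᵢ) = 2/8 + 2/8 + 1/8 + 2/8 + 2/8 = 9/8 = 1.125.

1.125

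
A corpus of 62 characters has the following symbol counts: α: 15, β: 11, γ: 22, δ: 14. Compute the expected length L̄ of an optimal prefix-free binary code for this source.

Probabilities are the counts divided by 62.
Repeatedly combine the two least-probable nodes; the expected code length is the sum of the merged weights.
merge 11/62 + 7/31 → 25/62
merge 15/62 + 11/31 → 37/62
merge 25/62 + 37/62 → 1
L = 25/62 + 37/62 + 1 = 2 bits/symbol.

2 bits/symbol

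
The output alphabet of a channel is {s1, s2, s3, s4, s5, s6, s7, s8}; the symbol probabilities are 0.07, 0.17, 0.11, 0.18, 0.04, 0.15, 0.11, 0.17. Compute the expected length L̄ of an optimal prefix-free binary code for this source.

Repeatedly combine the two least-probable nodes; the expected code length is the sum of the merged weights.
merge 1/25 + 7/100 → 11/100
merge 11/100 + 11/100 → 11/50
merge 11/100 + 3/20 → 13/50
merge 17/100 + 17/100 → 17/50
merge 9/50 + 11/50 → 2/5
merge 13/50 + 17/50 → 3/5
merge 2/5 + 3/5 → 1
L = 11/100 + 11/50 + 13/50 + 17/50 + 2/5 + 3/5 + 1 = 293/100 = 2.93 bits/symbol.

2.93 bits/symbol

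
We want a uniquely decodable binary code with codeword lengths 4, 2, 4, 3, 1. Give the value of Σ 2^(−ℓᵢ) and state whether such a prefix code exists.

With common denominator 2^4 = 16: Σ 2^(−ℓᵢ) = 1/16 + 4/16 + 1/16 + 2/16 + 8/16 = 16/16 = 1.
Kraft's inequality requires Σ ≤ 1; here Σ = 1 ≤ 1, so such a prefix code exists.

1; yes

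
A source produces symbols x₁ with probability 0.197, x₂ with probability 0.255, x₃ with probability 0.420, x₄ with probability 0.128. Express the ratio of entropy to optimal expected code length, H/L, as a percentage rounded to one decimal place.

Entropy H = −Σ p log₂ p ≈ 1.8697 bits.
Huffman merges: 16/125+197/1000→13/40; 51/200+13/40→29/50; 21/50+29/50→1. L = 381/200 ≈ 1.9050.
Efficiency = H/L = 1.8697/1.9050 = 98.1%.

98.1%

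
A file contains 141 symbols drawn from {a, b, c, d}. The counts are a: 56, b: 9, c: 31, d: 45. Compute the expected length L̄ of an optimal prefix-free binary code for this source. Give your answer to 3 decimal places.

Probabilities are the counts divided by 141.
Repeatedly combine the two least-probable nodes; the expected code length is the sum of the merged weights.
merge 3/47 + 31/141 → 40/141
merge 40/141 + 15/47 → 85/141
merge 56/141 + 85/141 → 1
L = 40/141 + 85/141 + 1 = 266/141 ≈ 1.887 bits/symbol.

1.887 bits/symbol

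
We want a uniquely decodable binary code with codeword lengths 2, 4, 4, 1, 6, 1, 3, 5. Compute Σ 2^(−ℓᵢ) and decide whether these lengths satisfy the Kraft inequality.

With common denominator 2^6 = 64: Σ 2^(−ℓᵢ) = 16/64 + 4/64 + 4/64 + 32/64 + 1/64 + 32/64 + 8/64 + 2/64 = 99/64 = 1.546875.
Kraft's inequality requires Σ ≤ 1; here Σ = 1.546875 > 1, so no such prefix code exists.

1.546875; no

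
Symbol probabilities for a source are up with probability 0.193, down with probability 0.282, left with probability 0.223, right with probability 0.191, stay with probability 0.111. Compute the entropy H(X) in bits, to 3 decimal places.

2.264 bits

H = −Σ pᵢ log₂ pᵢ.
−0.193·log₂(0.193) = 0.4581
−0.282·log₂(0.282) = 0.5150
−0.223·log₂(0.223) = 0.4828
−0.191·log₂(0.191) = 0.4562
−0.111·log₂(0.111) = 0.3520
Sum ≈ 2.2640 → 2.264 bits.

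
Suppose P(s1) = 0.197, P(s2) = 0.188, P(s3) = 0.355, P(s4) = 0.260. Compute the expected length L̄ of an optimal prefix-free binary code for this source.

Repeatedly combine the two least-probable nodes; the expected code length is the sum of the merged weights.
merge 47/250 + 197/1000 → 77/200
merge 13/50 + 71/200 → 123/200
merge 77/200 + 123/200 → 1
L = 77/200 + 123/200 + 1 = 2 bits/symbol.

2 bits/symbol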